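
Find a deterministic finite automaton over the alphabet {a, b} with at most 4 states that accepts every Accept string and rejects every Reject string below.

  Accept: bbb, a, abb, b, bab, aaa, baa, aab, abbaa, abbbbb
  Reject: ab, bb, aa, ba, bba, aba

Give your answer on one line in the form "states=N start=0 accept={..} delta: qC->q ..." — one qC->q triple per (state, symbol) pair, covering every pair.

states=4 start=0 accept={1,3} delta: 0a->1 0b->1 1a->0 1b->2 2a->0 2b->3 3a->0 3b->1

Grow the machine one transition at a time. Run the examples from 0; the earliest place one falls off (shortest prefix, ties alphabetical) gets sent to the lowest-numbered state that keeps every Accept/Reject pair distinguishable — a pair clashes when both reach the same state with identical unread suffix — and to a fresh state only if none does.
a: 0a undefined. 0a->0: no, a/aa meet in 0. Open state 1: 0a->1.
b: 0b undefined. 0b->0: no, bbb/bb meet in 0. 0b->1: ok.
aa: 1a undefined. 1a->0: ok.
ab: 1b undefined. 1b->0: no, bbb/bba meet in 1. 1b->1: no, bbb/ab meet in 1. Open state 2: 1b->2.
aba: 2a undefined. 2a->0: ok.
abb: 2b undefined. 2b->0: no, bbb/aa meet in 0. 2b->1: no, abbbbb/ab meet in 2. 2b->2: no, bbb/ab meet in 2. Open state 3: 2b->3.
abba: 3a undefined. 3a->0: ok.
abbb: 3b undefined. 3b->0: no, abbbbb/ab meet in 2. 3b->1: ok.
All examples now run through 4 states with every (state, symbol) defined. Accept strings end in {1,3}, Reject strings end in {0,2}; accept={1,3}.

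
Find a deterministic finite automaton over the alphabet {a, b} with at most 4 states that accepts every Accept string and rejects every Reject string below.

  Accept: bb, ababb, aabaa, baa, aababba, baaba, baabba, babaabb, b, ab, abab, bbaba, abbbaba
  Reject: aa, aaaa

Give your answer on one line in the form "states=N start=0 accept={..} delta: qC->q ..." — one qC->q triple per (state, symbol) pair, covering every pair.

states=2 start=0 accept={1} delta: 0a->0 0b->1 1a->1 1b->1

State merging on the prefix tree: take the shortest (then alphabetical) example prefix whose next move is undefined and point that move at state 0, else 1, else 2, ...; a target is out if some Accept/Reject pair would then sit in one state with the same input left (inseparable). If every existing state is out, open a new one.
a: 0a undefined. 0a->0: ok.
b: 0b undefined. 0b->0: no, bb/aa meet in 0. Open state 1: 0b->1.
ba: 1a undefined. 1a->0: no, aabaa/aa meet in 0. 1a->1: ok.
bb: 1b undefined. 1b->0: no, bb/aa meet in 0. 1b->1: ok.
All examples now run through 2 states with every (state, symbol) defined. Accept strings end in {1}, Reject strings end in {0}; accept={1}.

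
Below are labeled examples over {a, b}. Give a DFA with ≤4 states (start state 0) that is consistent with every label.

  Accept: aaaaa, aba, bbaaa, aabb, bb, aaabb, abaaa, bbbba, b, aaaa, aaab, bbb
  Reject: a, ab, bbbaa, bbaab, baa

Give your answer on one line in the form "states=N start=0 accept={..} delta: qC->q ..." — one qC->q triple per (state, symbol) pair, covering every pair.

State merging on the prefix tree: take the shortest (then alphabetical) example prefix whose next move is undefined and point that move at state 0, else 1, else 2, ...; a target is out if some Accept/Reject pair would then sit in one state with the same input left (inseparable). If every existing state is out, open a new one.
a: 0a undefined. 0a->0: no, aaaaa/a meet in 0. Open state 1: 0a->1.
b: 0b undefined. 0b->0: no, bbbba/a meet in 1. 0b->1: no, bb/ab meet in 1 with "b" left. Open state 2: 0b->2.
aa: 1a undefined. 1a->0: no, aaaaa/a meet in 1. 1a->1: no, aaaaa/a meet in 1. 1a->2: no, aaaa/baa meet in 2 with "aa" left. Open state 3: 1a->3.
ab: 1b undefined. 1b->0: no, aba/a meet in 1. 1b->1: ok.
ba: 2a undefined. 2a->0: ok.
bb: 2b undefined. 2b->0: no, bbbba/a meet in 1. 2b->1: no, bb/a meet in 1. 2b->2: ok.
aaa: 3a undefined. 3a->0: no, abaaa/a meet in 1. 3a->1: no, aaaaa/a meet in 1. 3a->2: no, aaaaa/a meet in 1. 3a->3: ok.
aab: 3b undefined. 3b->0: ok.
All examples now run through 4 states with every (state, symbol) defined. Accept strings end in {0,2,3}, Reject strings end in {1}; accept={0,2,3}.

states=4 start=0 accept={0,2,3} delta: 0a->1 0b->2 1a->3 1b->1 2a->0 2b->2 3a->3 3b->0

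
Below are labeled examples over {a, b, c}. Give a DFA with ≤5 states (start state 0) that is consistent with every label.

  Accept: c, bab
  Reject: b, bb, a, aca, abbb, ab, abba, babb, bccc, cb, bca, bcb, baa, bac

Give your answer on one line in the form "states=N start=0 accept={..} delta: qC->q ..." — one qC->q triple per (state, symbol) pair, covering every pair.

states=4 start=0 accept={2} delta: 0a->0 0b->1 0c->2 1a->3 1b->0 1c->0 2a->0 2b->0 2c->0 3a->0 3b->2 3c->0

State merging on the prefix tree: take the shortest (then alphabetical) example prefix whose next move is undefined and point that move at state 0, else 1, else 2, ...; a target is out if some Accept/Reject pair would then sit in one state with the same input left (inseparable). If every existing state is out, open a new one.
a: 0a undefined. 0a->0: ok.
b: 0b undefined. 0b->0: no, c/bac meet in 0 with "c" left. Open state 1: 0b->1.
c: 0c undefined. 0c->0: no, c/a meet in 0. 0c->1: no, c/b meet in 1. Open state 2: 0c->2.
ba: 1a undefined. 1a->0: no, c/bac meet in 2. 1a->1: no, bab/bb meet in 1 with "b" left. 1a->2: no, bab/cb meet in 2 with "b" left. Open state 3: 1a->3.
bb: 1b undefined. 1b->0: ok.
bc: 1c undefined. 1c->0: ok.
cb: 2b undefined. 2b->0: ok.
aca: 2a undefined. 2a->0: ok.
baa: 3a undefined. 3a->0: ok.
bab: 3b undefined. 3b->0: no, bab/bb meet in 0. 3b->1: no, bab/b meet in 1. 3b->2: ok.
bac: 3c undefined. 3c->0: ok.
bccc: 2c undefined. 2c->0: ok.
All examples now run through 4 states with every (state, symbol) defined. Accept strings end in {2}, Reject strings end in {0,1}; accept={2}.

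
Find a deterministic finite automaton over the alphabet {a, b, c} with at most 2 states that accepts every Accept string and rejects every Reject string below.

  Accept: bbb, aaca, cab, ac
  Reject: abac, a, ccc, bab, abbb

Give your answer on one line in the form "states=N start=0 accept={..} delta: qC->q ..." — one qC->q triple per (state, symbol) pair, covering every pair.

Fold the examples into a partial DFA from state 0: repeatedly fix the first undefined (state, symbol) met by the shortest-then-alphabetical prefix, trying targets in increasing order and rejecting any under which an Accept and a Reject string meet in one state with the same remainder; add a state when all current targets are rejected. Accepting states are where Accept strings end.
a: 0a undefined. 0a->0: no, bbb/abbb meet in 0 with "bbb" left. Open state 1: 0a->1.
b: 0b undefined. 0b->0: ok.
c: 0c undefined. 0c->0: no, bbb/ccc meet in 0. 0c->1: ok.
aa: 1a undefined. 1a->0: ok.
ab: 1b undefined. 1b->0: no, bbb/bab meet in 0. 1b->1: ok.
ac: 1c undefined. 1c->0: ok.
All examples now run through 2 states with every (state, symbol) defined. Accept strings end in {0}, Reject strings end in {1}; accept={0}.

states=2 start=0 accept={0} delta: 0a->1 0b->0 0c->1 1a->0 1b->1 1c->0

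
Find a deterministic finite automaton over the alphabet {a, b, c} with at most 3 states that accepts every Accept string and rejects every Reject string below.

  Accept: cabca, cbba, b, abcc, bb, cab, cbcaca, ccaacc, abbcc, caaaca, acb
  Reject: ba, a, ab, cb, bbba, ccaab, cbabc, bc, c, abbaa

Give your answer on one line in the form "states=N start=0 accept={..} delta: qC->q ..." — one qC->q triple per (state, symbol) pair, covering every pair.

states=3 start=0 accept={0} delta: 0a->1 0b->0 0c->1 1a->0 1b->1 1c->2 2a->0 2b->0 2c->0

Grow the machine one transition at a time. Run the examples from 0; the earliest place one falls off (shortest prefix, ties alphabetical) gets sent to the lowest-numbered state that keeps every Accept/Reject pair distinguishable — a pair clashes when both reach the same state with identical unread suffix — and to a fresh state only if none does.
a: 0a undefined. 0a->0: no, b/ab meet in 0 with "b" left. Open state 1: 0a->1.
b: 0b undefined. 0b->0: ok.
c: 0c undefined. 0c->0: no, cbba/ba meet in 1. 0c->1: ok.
ab: 1b undefined. 1b->0: no, cbba/ba meet in 1. 1b->1: ok.
ac: 1c undefined. 1c->0: no, abcc/ba meet in 1. 1c->1: no, abcc/ba meet in 1. Open state 2: 1c->2.
ca: 1a undefined. 1a->0: ok.
acb: 2b undefined. 2b->0: ok.
cca: 2a undefined. 2a->0: ok.
abcc: 2c undefined. 2c->0: ok.
All examples now run through 3 states with every (state, symbol) defined. Accept strings end in {0}, Reject strings end in {1}; accept={0}.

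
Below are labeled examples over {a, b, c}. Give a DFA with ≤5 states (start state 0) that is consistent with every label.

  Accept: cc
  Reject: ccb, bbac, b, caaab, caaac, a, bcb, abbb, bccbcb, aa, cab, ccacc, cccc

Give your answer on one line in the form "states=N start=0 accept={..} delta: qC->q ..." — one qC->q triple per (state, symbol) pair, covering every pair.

states=3 start=0 accept={2} delta: 0a->0 0b->0 0c->1 1a->0 1b->0 1c->2 2a->1 2b->0 2c->0

State merging on the prefix tree: take the shortest (then alphabetical) example prefix whose next move is undefined and point that move at state 0, else 1, else 2, ...; a target is out if some Accept/Reject pair would then sit in one state with the same input left (inseparable). If every existing state is out, open a new one.
a: 0a undefined. 0a->0: ok.
b: 0b undefined. 0b->0: ok.
c: 0c undefined. 0c->0: no, cc/ccb meet in 0. Open state 1: 0c->1.
ca: 1a undefined. 1a->0: ok.
cc: 1c undefined. 1c->0: no, cc/ccb meet in 0. 1c->1: no, cc/bbac meet in 1. Open state 2: 1c->2.
bcb: 1b undefined. 1b->0: ok.
cca: 2a undefined. 2a->0: no, cc/ccacc meet in 2. 2a->1: ok.
ccb: 2b undefined. 2b->0: ok.
ccc: 2c undefined. 2c->0: ok.
All examples now run through 3 states with every (state, symbol) defined. Accept strings end in {2}, Reject strings end in {0,1}; accept={2}.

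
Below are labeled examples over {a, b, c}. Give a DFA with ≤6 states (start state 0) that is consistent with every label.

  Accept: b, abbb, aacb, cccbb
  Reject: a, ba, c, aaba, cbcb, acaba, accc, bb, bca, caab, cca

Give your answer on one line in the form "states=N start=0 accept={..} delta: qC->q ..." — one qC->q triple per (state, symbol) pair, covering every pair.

states=4 start=0 accept={1,3} delta: 0a->0 0b->1 0c->2 1a->0 1b->0 1c->0 2a->3 2b->3 2c->0 3a->1 3b->1 3c->1

Grow the machine one transition at a time. Run the examples from 0; the earliest place one falls off (shortest prefix, ties alphabetical) gets sent to the lowest-numbered state that keeps every Accept/Reject pair distinguishable — a pair clashes when both reach the same state with identical unread suffix — and to a fresh state only if none does.
a: 0a undefined. 0a->0: ok.
b: 0b undefined. 0b->0: no, b/a meet in 0. Open state 1: 0b->1.
c: 0c undefined. 0c->0: no, b/caab meet in 1. 0c->1: no, b/c meet in 1. Open state 2: 0c->2.
ba: 1a undefined. 1a->0: ok.
bb: 1b undefined. 1b->0: ok.
bc: 1c undefined. 1c->0: ok.
ca: 2a undefined. 2a->0: no, b/caab meet in 1. 2a->1: no, b/caab meet in 1. 2a->2: no, aacb/caab meet in 2 with "b" left. Open state 3: 2a->3.
cb: 2b undefined. 2b->0: no, aacb/a meet in 0. 2b->1: no, b/cbcb meet in 1. 2b->2: no, aacb/c meet in 2. 2b->3: ok.
cc: 2c undefined. 2c->0: ok.
caa: 3a undefined. 3a->0: no, b/caab meet in 1. 3a->1: ok.
cbc: 3c undefined. 3c->0: no, b/cbcb meet in 1. 3c->1: ok.
acab: 3b undefined. 3b->0: no, cccbb/a meet in 0. 3b->1: ok.
All examples now run through 4 states with every (state, symbol) defined. Accept strings end in {1,3}, Reject strings end in {0,2}; accept={1,3}.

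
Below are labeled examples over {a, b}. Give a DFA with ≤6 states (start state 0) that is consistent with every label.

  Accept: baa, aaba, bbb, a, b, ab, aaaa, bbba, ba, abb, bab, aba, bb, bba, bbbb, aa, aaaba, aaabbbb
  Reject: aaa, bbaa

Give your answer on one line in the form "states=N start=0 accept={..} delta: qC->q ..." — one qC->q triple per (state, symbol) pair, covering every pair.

states=5 start=0 accept={0,1,2,3} delta: 0a->1 0b->2 1a->3 1b->0 2a->0 2b->1 3a->4 3b->0 4a->0 4b->0

Grow the machine one transition at a time. Run the examples from 0; the earliest place one falls off (shortest prefix, ties alphabetical) gets sent to the lowest-numbered state that keeps every Accept/Reject pair distinguishable — a pair clashes when both reach the same state with identical unread suffix — and to a fresh state only if none does.
a: 0a undefined. 0a->0: no, a/aaa meet in 0. Open state 1: 0a->1.
b: 0b undefined. 0b->0: no, baa/bbaa meet in 1 with "a" left. 0b->1: no, baa/aaa meet in 1 with "aa" left. Open state 2: 0b->2.
aa: 1a undefined. 1a->0: no, a/aaa meet in 1. 1a->1: no, a/aaa meet in 1. 1a->2: no, ba/aaa meet in 2 with "a" left. Open state 3: 1a->3.
ab: 1b undefined. 1b->0: ok.
ba: 2a undefined. 2a->0: ok.
bb: 2b undefined. 2b->0: no, aa/bbaa meet in 3. 2b->1: ok.
aaa: 3a undefined. 3a->0: no, bbb/aaa meet in 0. 3a->1: no, baa/aaa meet in 1. 3a->2: no, b/aaa meet in 2. 3a->3: no, aaaa/aaa meet in 3. Open state 4: 3a->4.
aab: 3b undefined. 3b->0: ok.
aaaa: 4a undefined. 4a->0: ok.
aaab: 4b undefined. 4b->0: ok.
All examples now run through 5 states with every (state, symbol) defined. Accept strings end in {0,1,2,3}, Reject strings end in {4}; accept={0,1,2,3}.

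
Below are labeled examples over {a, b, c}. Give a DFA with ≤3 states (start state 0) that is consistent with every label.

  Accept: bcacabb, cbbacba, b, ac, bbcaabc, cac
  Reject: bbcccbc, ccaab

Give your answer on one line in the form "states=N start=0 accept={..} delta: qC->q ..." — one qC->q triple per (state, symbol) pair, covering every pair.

Grow the machine one transition at a time. Run the examples from 0; the earliest place one falls off (shortest prefix, ties alphabetical) gets sent to the lowest-numbered state that keeps every Accept/Reject pair distinguishable — a pair clashes when both reach the same state with identical unread suffix — and to a fresh state only if none does.
a: 0a undefined. 0a->0: ok.
b: 0b undefined. 0b->0: ok.
c: 0c undefined. 0c->0: no, bcacabb/bbcccbc meet in 0. Open state 1: 0c->1.
ca: 1a undefined. 1a->0: ok.
cb: 1b undefined. 1b->0: ok.
cc: 1c undefined. 1c->0: no, bcacabb/ccaab meet in 0. 1c->1: no, bcacabb/ccaab meet in 0. Open state 2: 1c->2.
cca: 2a undefined. 2a->0: no, bcacabb/ccaab meet in 0. 2a->1: no, bcacabb/ccaab meet in 0. 2a->2: ok.
bbccc: 2c undefined. 2c->0: no, ac/bbcccbc meet in 1. 2c->1: no, ac/bbcccbc meet in 1. 2c->2: ok.
ccaab: 2b undefined. 2b->0: no, bcacabb/ccaab meet in 0. 2b->1: no, ac/ccaab meet in 1. 2b->2: ok.
All examples now run through 3 states with every (state, symbol) defined. Accept strings end in {0,1}, Reject strings end in {2}; accept={0,1}.

states=3 start=0 accept={0,1} delta: 0a->0 0b->0 0c->1 1a->0 1b->0 1c->2 2a->2 2b->2 2c->2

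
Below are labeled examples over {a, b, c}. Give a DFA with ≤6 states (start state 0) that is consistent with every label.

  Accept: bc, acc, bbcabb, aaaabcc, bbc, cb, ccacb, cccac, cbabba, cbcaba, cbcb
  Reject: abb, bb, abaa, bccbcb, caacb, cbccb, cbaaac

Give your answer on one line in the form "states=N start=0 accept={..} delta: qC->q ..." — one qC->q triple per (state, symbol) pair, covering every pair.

Grow the machine one transition at a time. Run the examples from 0; the earliest place one falls off (shortest prefix, ties alphabetical) gets sent to the lowest-numbered state that keeps every Accept/Reject pair distinguishable — a pair clashes when both reach the same state with identical unread suffix — and to a fresh state only if none does.
a: 0a undefined. 0a->0: ok.
b: 0b undefined. 0b->0: ok.
c: 0c undefined. 0c->0: no, bc/abb meet in 0. Open state 1: 0c->1.
ca: 1a undefined. 1a->0: no, bbcabb/abb meet in 0. 1a->1: ok.
cb: 1b undefined. 1b->0: no, bc/cbaaac meet in 1. 1b->1: no, acc/cbaaac meet in 1 with "c" left. Open state 2: 1b->2.
cc: 1c undefined. 1c->0: no, acc/abb meet in 0. 1c->1: no, cb/caacb meet in 2. 1c->2: no, bbcabb/caacb meet in 2 with "b" left. Open state 3: 1c->3.
cba: 2a undefined. 2a->0: no, bc/cbaaac meet in 1. 2a->1: no, acc/cbaaac meet in 3. 2a->2: ok.
cbc: 2c undefined. 2c->0: no, cb/cbccb meet in 2. 2c->1: no, bc/cbaaac meet in 1. 2c->2: no, bbcabb/cbccb meet in 2 with "b" left. 2c->3: no, acc/cbaaac meet in 3. Open state 4: 2c->4.
cca: 3a undefined. 3a->0: ok.
ccc: 3c undefined. 3c->0: ok.
bccb: 3b undefined. 3b->0: no, cb/bccbcb meet in 2. 3b->1: no, bc/bccbcb meet in 1. 3b->2: no, cb/caacb meet in 2. 3b->3: no, acc/caacb meet in 3. 3b->4: ok.
cbab: 2b undefined. 2b->0: no, bbcabb/abb meet in 0. 2b->1: ok.
cbca: 4a undefined. 4a->0: no, cbcaba/abb meet in 0. 4a->1: ok.
cbcb: 4b undefined. 4b->0: no, cbcb/abb meet in 0. 4b->1: ok.
cbcc: 4c undefined. 4c->0: ok.
All examples now run through 5 states with every (state, symbol) defined. Accept strings end in {1,2,3}, Reject strings end in {0,4}; accept={1,2,3}.

states=5 start=0 accept={1,2,3} delta: 0a->0 0b->0 0c->1 1a->1 1b->2 1c->3 2a->2 2b->1 2c->4 3a->0 3b->4 3c->0 4a->1 4b->1 4c->0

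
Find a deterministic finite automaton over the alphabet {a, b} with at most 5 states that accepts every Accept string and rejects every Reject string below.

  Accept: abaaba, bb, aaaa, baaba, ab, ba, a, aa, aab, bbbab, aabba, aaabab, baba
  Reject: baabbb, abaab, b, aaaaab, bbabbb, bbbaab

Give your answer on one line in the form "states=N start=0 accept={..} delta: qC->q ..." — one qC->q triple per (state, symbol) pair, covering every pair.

State merging on the prefix tree: take the shortest (then alphabetical) example prefix whose next move is undefined and point that move at state 0, else 1, else 2, ...; a target is out if some Accept/Reject pair would then sit in one state with the same input left (inseparable). If every existing state is out, open a new one.
a: 0a undefined. 0a->0: no, ab/b meet in 0 with "b" left. Open state 1: 0a->1.
b: 0b undefined. 0b->0: no, bb/b meet in 0. 0b->1: no, a/b meet in 1. Open state 2: 0b->2.
aa: 1a undefined. 1a->0: no, ab/aaaaab meet in 1 with "b" left. 1a->1: no, ab/aaaaab meet in 1 with "b" left. 1a->2: no, aa/b meet in 2. Open state 3: 1a->3.
ab: 1b undefined. 1b->0: no, aab/abaab meet in 3 with "b" left. 1b->1: ok.
ba: 2a undefined. 2a->0: no, ab/baabbb meet in 1. 2a->1: ok.
bb: 2b undefined. 2b->0: no, ab/bbabbb meet in 1. 2b->1: ok.
aaa: 3a undefined. 3a->0: no, aab/aaaaab meet in 3 with "b" left. 3a->1: no, bb/abaab meet in 1. 3a->2: no, bb/abaab meet in 1. 3a->3: no, aab/abaab meet in 3 with "b" left. Open state 4: 3a->4.
aab: 3b undefined. 3b->0: no, bb/baabbb meet in 1. 3b->1: no, bb/baabbb meet in 1. 3b->2: no, bb/baabbb meet in 1. 3b->3: no, aa/baabbb meet in 3. 3b->4: ok.
aaaa: 4a undefined. 4a->0: no, bb/aaaaab meet in 1. 4a->1: no, aab/aaaaab meet in 4. 4a->2: no, bb/aaaaab meet in 1. 4a->3: ok.
aaab: 4b undefined. 4b->0: ok.
All examples now run through 5 states with every (state, symbol) defined. Accept strings end in {1,3,4}, Reject strings end in {0,2}; accept={1,3,4}.

states=5 start=0 accept={1,3,4} delta: 0a->1 0b->2 1a->3 1b->1 2a->1 2b->1 3a->4 3b->4 4a->3 4b->0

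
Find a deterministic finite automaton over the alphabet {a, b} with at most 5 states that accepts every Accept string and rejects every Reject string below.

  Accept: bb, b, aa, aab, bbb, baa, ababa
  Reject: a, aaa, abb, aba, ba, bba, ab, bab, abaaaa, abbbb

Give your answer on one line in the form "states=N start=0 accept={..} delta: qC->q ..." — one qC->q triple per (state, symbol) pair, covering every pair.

Grow the machine one transition at a time. Run the examples from 0; the earliest place one falls off (shortest prefix, ties alphabetical) gets sent to the lowest-numbered state that keeps every Accept/Reject pair distinguishable — a pair clashes when both reach the same state with identical unread suffix — and to a fresh state only if none does.
a: 0a undefined. 0a->0: no, bb/abb meet in 0 with "bb" left. Open state 1: 0a->1.
b: 0b undefined. 0b->0: ok.
aa: 1a undefined. 1a->0: ok.
ab: 1b undefined. 1b->0: no, bb/abb meet in 0. 1b->1: no, bb/aba meet in 0. Open state 2: 1b->2.
aba: 2a undefined. 2a->0: no, bb/aba meet in 0. 2a->1: no, bb/abaaaa meet in 0. 2a->2: ok.
abb: 2b undefined. 2b->0: no, bb/abb meet in 0. 2b->1: ok.
All examples now run through 3 states with every (state, symbol) defined. Accept strings end in {0}, Reject strings end in {1,2}; accept={0}.

states=3 start=0 accept={0} delta: 0a->1 0b->0 1a->0 1b->2 2a->2 2b->1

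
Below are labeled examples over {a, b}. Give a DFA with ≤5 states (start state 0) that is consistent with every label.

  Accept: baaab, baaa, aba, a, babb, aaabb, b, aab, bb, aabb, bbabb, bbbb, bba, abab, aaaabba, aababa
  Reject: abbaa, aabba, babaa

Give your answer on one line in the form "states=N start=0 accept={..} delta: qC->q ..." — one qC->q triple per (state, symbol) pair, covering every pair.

State merging on the prefix tree: take the shortest (then alphabetical) example prefix whose next move is undefined and point that move at state 0, else 1, else 2, ...; a target is out if some Accept/Reject pair would then sit in one state with the same input left (inseparable). If every existing state is out, open a new one.
a: 0a undefined. 0a->0: no, bba/aabba meet in 0 with "bba" left. Open state 1: 0a->1.
b: 0b undefined. 0b->0: ok.
aa: 1a undefined. 1a->0: no, baaa/aabba meet in 1. 1a->1: no, aaaabba/aabba meet in 1 with "bba" left. Open state 2: 1a->2.
ab: 1b undefined. 1b->0: ok.
aaa: 2a undefined. 2a->0: ok.
aab: 2b undefined. 2b->0: no, aba/aabba meet in 1. 2b->1: no, aba/aabba meet in 1. 2b->2: no, baaab/aabba meet in 0. Open state 3: 2b->3.
aaba: 3a undefined. 3a->0: ok.
aabb: 3b undefined. 3b->0: no, aba/aabba meet in 1. 3b->1: ok.
All examples now run through 4 states with every (state, symbol) defined. Accept strings end in {0,1,3}, Reject strings end in {2}; accept={0,1,3}.

states=4 start=0 accept={0,1,3} delta: 0a->1 0b->0 1a->2 1b->0 2a->0 2b->3 3a->0 3b->1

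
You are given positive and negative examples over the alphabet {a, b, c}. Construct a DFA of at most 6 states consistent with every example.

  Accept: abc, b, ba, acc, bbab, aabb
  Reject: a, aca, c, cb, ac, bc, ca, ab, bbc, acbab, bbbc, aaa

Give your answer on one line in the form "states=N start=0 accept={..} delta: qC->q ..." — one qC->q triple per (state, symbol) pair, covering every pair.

State merging on the prefix tree: take the shortest (then alphabetical) example prefix whose next move is undefined and point that move at state 0, else 1, else 2, ...; a target is out if some Accept/Reject pair would then sit in one state with the same input left (inseparable). If every existing state is out, open a new one.
a: 0a undefined. 0a->0: no, abc/bc meet in 0 with "bc" left. Open state 1: 0a->1.
b: 0b undefined. 0b->0: no, ba/a meet in 1. 0b->1: no, abc/bbc meet in 1 with "bc" left. Open state 2: 0b->2.
c: 0c undefined. 0c->0: no, b/cb meet in 2. 0c->1: ok.
aa: 1a undefined. 1a->0: ok.
ab: 1b undefined. 1b->0: no, abc/a meet in 1. 1b->1: no, abc/ac meet in 1 with "c" left. 1b->2: no, abc/bc meet in 2 with "c" left. Open state 3: 1b->3.
ac: 1c undefined. 1c->0: no, acc/a meet in 1. 1c->1: no, acc/a meet in 1. 1c->2: no, b/ac meet in 2. 1c->3: ok.
ba: 2a undefined. 2a->0: no, ba/ca meet in 0. 2a->1: no, ba/a meet in 1. 2a->2: ok.
bb: 2b undefined. 2b->0: no, bbab/cb meet in 3. 2b->1: no, abc/bbbc meet in 3 with "c" left. 2b->2: ok.
bc: 2c undefined. 2c->0: ok.
abc: 3c undefined. 3c->0: no, abc/bc meet in 0. 3c->1: no, abc/a meet in 1. 3c->2: ok.
aca: 3a undefined. 3a->0: ok.
acb: 3b undefined. 3b->0: ok.
All examples now run through 4 states with every (state, symbol) defined. Accept strings end in {2}, Reject strings end in {0,1,3}; accept={2}.

states=4 start=0 accept={2} delta: 0a->1 0b->2 0c->1 1a->0 1b->3 1c->3 2a->2 2b->2 2c->0 3a->0 3b->0 3c->2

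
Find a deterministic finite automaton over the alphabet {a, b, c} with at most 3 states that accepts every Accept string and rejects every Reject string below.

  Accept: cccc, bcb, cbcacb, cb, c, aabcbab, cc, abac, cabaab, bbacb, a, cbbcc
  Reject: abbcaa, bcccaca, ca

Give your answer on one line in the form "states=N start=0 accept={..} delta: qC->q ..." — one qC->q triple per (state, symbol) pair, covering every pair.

states=3 start=0 accept={0,1} delta: 0a->0 0b->0 0c->1 1a->2 1b->0 1c->0 2a->2 2b->0 2c->1

State merging on the prefix tree: take the shortest (then alphabetical) example prefix whose next move is undefined and point that move at state 0, else 1, else 2, ...; a target is out if some Accept/Reject pair would then sit in one state with the same input left (inseparable). If every existing state is out, open a new one.
a: 0a undefined. 0a->0: ok.
b: 0b undefined. 0b->0: ok.
c: 0c undefined. 0c->0: no, cccc/abbcaa meet in 0. Open state 1: 0c->1.
ca: 1a undefined. 1a->0: no, cabaab/abbcaa meet in 0. 1a->1: no, c/abbcaa meet in 1. Open state 2: 1a->2.
cb: 1b undefined. 1b->0: ok.
cc: 1c undefined. 1c->0: ok.
cab: 2b undefined. 2b->0: ok.
cbcac: 2c undefined. 2c->0: no, cccc/bcccaca meet in 0. 2c->1: ok.
abbcaa: 2a undefined. 2a->0: no, cccc/abbcaa meet in 0. 2a->1: no, c/abbcaa meet in 1. 2a->2: ok.
All examples now run through 3 states with every (state, symbol) defined. Accept strings end in {0,1}, Reject strings end in {2}; accept={0,1}.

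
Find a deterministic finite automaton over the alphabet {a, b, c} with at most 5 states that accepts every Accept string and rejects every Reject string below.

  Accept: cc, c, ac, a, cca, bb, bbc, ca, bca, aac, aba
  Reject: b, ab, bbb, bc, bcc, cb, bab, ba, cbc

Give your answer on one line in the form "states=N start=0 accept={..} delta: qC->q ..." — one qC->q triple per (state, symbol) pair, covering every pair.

Fold the examples into a partial DFA from state 0: repeatedly fix the first undefined (state, symbol) met by the shortest-then-alphabetical prefix, trying targets in increasing order and rejecting any under which an Accept and a Reject string meet in one state with the same remainder; add a state when all current targets are rejected. Accepting states are where Accept strings end.
a: 0a undefined. 0a->0: no, aba/ba meet in 0 with "ba" left. Open state 1: 0a->1.
b: 0b undefined. 0b->0: no, cc/bcc meet in 0 with "cc" left. 0b->1: no, ac/bc meet in 1 with "c" left. Open state 2: 0b->2.
c: 0c undefined. 0c->0: ok.
aa: 1a undefined. 1a->0: ok.
ab: 1b undefined. 1b->0: no, cc/ab meet in 0. 1b->1: no, a/ab meet in 1. 1b->2: no, aba/ba meet in 2 with "a" left. Open state 3: 1b->3.
ac: 1c undefined. 1c->0: ok.
ba: 2a undefined. 2a->0: no, cc/ba meet in 0. 2a->1: no, a/ba meet in 1. 2a->2: no, bb/bab meet in 2 with "b" left. 2a->3: ok.
bb: 2b undefined. 2b->0: ok.
bc: 2c undefined. 2c->0: no, cc/bc meet in 0. 2c->1: no, cc/bcc meet in 0. 2c->2: no, bca/ab meet in 3. 2c->3: ok.
aba: 3a undefined. 3a->0: ok.
bab: 3b undefined. 3b->0: no, cc/bab meet in 0. 3b->1: no, a/bab meet in 1. 3b->2: ok.
bcc: 3c undefined. 3c->0: no, cc/bcc meet in 0. 3c->1: no, a/bcc meet in 1. 3c->2: ok.
All examples now run through 4 states with every (state, symbol) defined. Accept strings end in {0,1}, Reject strings end in {2,3}; accept={0,1}.

states=4 start=0 accept={0,1} delta: 0a->1 0b->2 0c->0 1a->0 1b->3 1c->0 2a->3 2b->0 2c->3 3a->0 3b->2 3c->2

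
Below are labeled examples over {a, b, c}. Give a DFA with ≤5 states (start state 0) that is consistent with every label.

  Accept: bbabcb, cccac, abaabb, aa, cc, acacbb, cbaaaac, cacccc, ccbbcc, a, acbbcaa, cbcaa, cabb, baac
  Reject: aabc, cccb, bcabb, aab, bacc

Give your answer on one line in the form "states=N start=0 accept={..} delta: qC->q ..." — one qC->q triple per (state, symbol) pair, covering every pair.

State merging on the prefix tree: take the shortest (then alphabetical) example prefix whose next move is undefined and point that move at state 0, else 1, else 2, ...; a target is out if some Accept/Reject pair would then sit in one state with the same input left (inseparable). If every existing state is out, open a new one.
a: 0a undefined. 0a->0: ok.
b: 0b undefined. 0b->0: no, abaabb/aab meet in 0. Open state 1: 0b->1.
c: 0c undefined. 0c->0: ok.
ba: 1a undefined. 1a->0: no, cccac/bacc meet in 0. 1a->1: no, cbaaaac/aabc meet in 1 with "c" left. Open state 2: 1a->2.
bb: 1b undefined. 1b->0: ok.
bc: 1c undefined. 1c->0: no, bbabcb/cccb meet in 1. 1c->1: ok.
baa: 2a undefined. 2a->0: ok.
bac: 2c undefined. 2c->0: no, bbabcb/bacc meet in 0. 2c->1: ok.
bcab: 2b undefined. 2b->0: ok.
All examples now run through 3 states with every (state, symbol) defined. Accept strings end in {0}, Reject strings end in {1}; accept={0}.

states=3 start=0 accept={0} delta: 0a->0 0b->1 0c->0 1a->2 1b->0 1c->1 2a->0 2b->0 2c->1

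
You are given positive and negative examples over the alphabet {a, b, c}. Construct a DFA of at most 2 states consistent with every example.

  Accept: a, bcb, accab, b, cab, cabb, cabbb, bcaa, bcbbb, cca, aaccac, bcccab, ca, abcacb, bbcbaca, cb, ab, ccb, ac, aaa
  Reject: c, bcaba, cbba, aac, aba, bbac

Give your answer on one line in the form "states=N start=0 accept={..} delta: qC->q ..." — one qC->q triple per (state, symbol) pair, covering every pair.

states=2 start=0 accept={1} delta: 0a->1 0b->1 0c->0 1a->0 1b->1 1c->1

Fold the examples into a partial DFA from state 0: repeatedly fix the first undefined (state, symbol) met by the shortest-then-alphabetical prefix, trying targets in increasing order and rejecting any under which an Accept and a Reject string meet in one state with the same remainder; add a state when all current targets are rejected. Accepting states are where Accept strings end.
a: 0a undefined. 0a->0: no, ac/c meet in 0 with "c" left. Open state 1: 0a->1.
b: 0b undefined. 0b->0: no, ac/bbac meet in 1 with "c" left. 0b->1: ok.
c: 0c undefined. 0c->0: ok.
aa: 1a undefined. 1a->0: ok.
ab: 1b undefined. 1b->0: no, a/cbba meet in 1. 1b->1: ok.
ac: 1c undefined. 1c->0: no, bcaa/c meet in 0. 1c->1: ok.
All examples now run through 2 states with every (state, symbol) defined. Accept strings end in {1}, Reject strings end in {0}; accept={1}.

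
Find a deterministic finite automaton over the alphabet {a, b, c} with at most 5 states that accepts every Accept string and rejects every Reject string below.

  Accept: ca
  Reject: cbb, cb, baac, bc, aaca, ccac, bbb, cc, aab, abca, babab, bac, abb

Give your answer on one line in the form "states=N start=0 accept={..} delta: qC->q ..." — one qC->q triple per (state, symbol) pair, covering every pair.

Grow the machine one transition at a time. Run the examples from 0; the earliest place one falls off (shortest prefix, ties alphabetical) gets sent to the lowest-numbered state that keeps every Accept/Reject pair distinguishable — a pair clashes when both reach the same state with identical unread suffix — and to a fresh state only if none does.
a: 0a undefined. 0a->0: no, ca/aaca meet in 0 with "ca" left. Open state 1: 0a->1.
b: 0b undefined. 0b->0: ok.
c: 0c undefined. 0c->0: ok.
aa: 1a undefined. 1a->0: no, ca/aaca meet in 1. 1a->1: ok.
ab: 1b undefined. 1b->0: no, ca/abca meet in 1. 1b->1: no, ca/aab meet in 1. Open state 2: 1b->2.
aac: 1c undefined. 1c->0: no, ca/aaca meet in 1. 1c->1: no, ca/baac meet in 1. 1c->2: ok.
abb: 2b undefined. 2b->0: ok.
abc: 2c undefined. 2c->0: no, ca/abca meet in 1. 2c->1: no, ca/abca meet in 1. 2c->2: ok.
aaca: 2a undefined. 2a->0: ok.
All examples now run through 3 states with every (state, symbol) defined. Accept strings end in {1}, Reject strings end in {0,2}; accept={1}.

states=3 start=0 accept={1} delta: 0a->1 0b->0 0c->0 1a->1 1b->2 1c->2 2a->0 2b->0 2c->2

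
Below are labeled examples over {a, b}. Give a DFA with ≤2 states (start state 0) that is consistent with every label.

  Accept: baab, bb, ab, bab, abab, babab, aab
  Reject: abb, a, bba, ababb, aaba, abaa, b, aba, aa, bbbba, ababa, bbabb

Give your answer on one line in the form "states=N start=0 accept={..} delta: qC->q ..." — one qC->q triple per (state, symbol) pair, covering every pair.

states=2 start=0 accept={0} delta: 0a->1 0b->1 1a->1 1b->0

Fold the examples into a partial DFA from state 0: repeatedly fix the first undefined (state, symbol) met by the shortest-then-alphabetical prefix, trying targets in increasing order and rejecting any under which an Accept and a Reject string meet in one state with the same remainder; add a state when all current targets are rejected. Accepting states are where Accept strings end.
a: 0a undefined. 0a->0: no, bb/abb meet in 0 with "bb" left. Open state 1: 0a->1.
b: 0b undefined. 0b->0: no, bb/b meet in 0. 0b->1: ok.
aa: 1a undefined. 1a->0: no, bab/a meet in 1. 1a->1: ok.
ab: 1b undefined. 1b->0: ok.
All examples now run through 2 states with every (state, symbol) defined. Accept strings end in {0}, Reject strings end in {1}; accept={0}.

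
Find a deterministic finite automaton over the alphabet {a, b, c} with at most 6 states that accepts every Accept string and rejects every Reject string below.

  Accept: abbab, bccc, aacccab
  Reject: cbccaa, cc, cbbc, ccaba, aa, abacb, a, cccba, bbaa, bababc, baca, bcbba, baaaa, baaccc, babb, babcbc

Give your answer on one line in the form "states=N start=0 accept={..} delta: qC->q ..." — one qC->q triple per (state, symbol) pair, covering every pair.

states=4 start=0 accept={1} delta: 0a->0 0b->1 0c->0 1a->2 1b->0 1c->1 2a->0 2b->3 2c->1 3a->1 3b->0 3c->1

Grow the machine one transition at a time. Run the examples from 0; the earliest place one falls off (shortest prefix, ties alphabetical) gets sent to the lowest-numbered state that keeps every Accept/Reject pair distinguishable — a pair clashes when both reach the same state with identical unread suffix — and to a fresh state only if none does.
a: 0a undefined. 0a->0: ok.
b: 0b undefined. 0b->0: no, abbab/aa meet in 0. Open state 1: 0b->1.
c: 0c undefined. 0c->0: ok.
ba: 1a undefined. 1a->0: no, aacccab/abacb meet in 1. 1a->1: no, bccc/baaccc meet in 1 with "ccc" left. Open state 2: 1a->2.
bb: 1b undefined. 1b->0: ok.
bc: 1c undefined. 1c->0: no, bccc/cbccaa meet in 0. 1c->1: ok.
baa: 2a undefined. 2a->0: ok.
bab: 2b undefined. 2b->0: no, abbab/bababc meet in 1. 2b->1: no, abbab/bababc meet in 1. 2b->2: no, abbab/bababc meet in 1. Open state 3: 2b->3.
bac: 2c undefined. 2c->0: no, abbab/abacb meet in 1. 2c->1: ok.
baba: 3a undefined. 3a->0: no, abbab/bababc meet in 1. 3a->1: ok.
babb: 3b undefined. 3b->0: ok.
babc: 3c undefined. 3c->0: no, abbab/babcbc meet in 1. 3c->1: ok.
All examples now run through 4 states with every (state, symbol) defined. Accept strings end in {1}, Reject strings end in {0,2}; accept={1}.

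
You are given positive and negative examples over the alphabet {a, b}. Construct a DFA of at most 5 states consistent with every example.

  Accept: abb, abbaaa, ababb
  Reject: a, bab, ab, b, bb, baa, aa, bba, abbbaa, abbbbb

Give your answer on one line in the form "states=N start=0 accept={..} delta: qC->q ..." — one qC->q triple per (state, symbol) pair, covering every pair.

State merging on the prefix tree: take the shortest (then alphabetical) example prefix whose next move is undefined and point that move at state 0, else 1, else 2, ...; a target is out if some Accept/Reject pair would then sit in one state with the same input left (inseparable). If every existing state is out, open a new one.
a: 0a undefined. 0a->0: no, abb/bb meet in 0 with "bb" left. Open state 1: 0a->1.
b: 0b undefined. 0b->0: ok.
aa: 1a undefined. 1a->0: ok.
ab: 1b undefined. 1b->0: no, abb/bab meet in 0. 1b->1: no, abb/a meet in 1. Open state 2: 1b->2.
aba: 2a undefined. 2a->0: no, ababb/b meet in 0. 2a->1: ok.
abb: 2b undefined. 2b->0: no, abb/b meet in 0. 2b->1: no, abb/a meet in 1. 2b->2: no, abb/bab meet in 2. Open state 3: 2b->3.
abba: 3a undefined. 3a->0: no, abbaaa/b meet in 0. 3a->1: no, abbaaa/a meet in 1. 3a->2: no, abbaaa/b meet in 0. 3a->3: ok.
abbb: 3b undefined. 3b->0: ok.
All examples now run through 4 states with every (state, symbol) defined. Accept strings end in {3}, Reject strings end in {0,1,2}; accept={3}.

states=4 start=0 accept={3} delta: 0a->1 0b->0 1a->0 1b->2 2a->1 2b->3 3a->3 3b->0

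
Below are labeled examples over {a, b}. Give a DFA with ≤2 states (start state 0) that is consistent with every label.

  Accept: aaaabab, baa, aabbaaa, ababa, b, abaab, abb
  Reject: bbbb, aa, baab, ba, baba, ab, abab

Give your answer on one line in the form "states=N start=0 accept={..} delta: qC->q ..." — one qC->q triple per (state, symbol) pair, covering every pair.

Fold the examples into a partial DFA from state 0: repeatedly fix the first undefined (state, symbol) met by the shortest-then-alphabetical prefix, trying targets in increasing order and rejecting any under which an Accept and a Reject string meet in one state with the same remainder; add a state when all current targets are rejected. Accepting states are where Accept strings end.
a: 0a undefined. 0a->0: no, aaaabab/abab meet in 0 with "bab" left. Open state 1: 0a->1.
b: 0b undefined. 0b->0: no, baa/aa meet in 1 with "a" left. 0b->1: ok.
aa: 1a undefined. 1a->0: ok.
ab: 1b undefined. 1b->0: ok.
All examples now run through 2 states with every (state, symbol) defined. Accept strings end in {1}, Reject strings end in {0}; accept={1}.

states=2 start=0 accept={1} delta: 0a->1 0b->1 1a->0 1b->0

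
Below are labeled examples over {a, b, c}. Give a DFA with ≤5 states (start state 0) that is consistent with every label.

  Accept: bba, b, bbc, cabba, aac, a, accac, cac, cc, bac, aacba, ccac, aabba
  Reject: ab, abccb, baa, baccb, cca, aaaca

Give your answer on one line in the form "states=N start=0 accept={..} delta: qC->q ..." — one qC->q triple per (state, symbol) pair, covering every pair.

states=3 start=0 accept={0,1} delta: 0a->1 0b->0 0c->1 1a->2 1b->2 1c->1 2a->0 2b->0 2c->0

Fold the examples into a partial DFA from state 0: repeatedly fix the first undefined (state, symbol) met by the shortest-then-alphabetical prefix, trying targets in increasing order and rejecting any under which an Accept and a Reject string meet in one state with the same remainder; add a state when all current targets are rejected. Accepting states are where Accept strings end.
a: 0a undefined. 0a->0: no, b/ab meet in 0 with "b" left. Open state 1: 0a->1.
b: 0b undefined. 0b->0: ok.
c: 0c undefined. 0c->0: no, bba/cca meet in 1. 0c->1: ok.
aa: 1a undefined. 1a->0: no, b/baa meet in 0. 1a->1: no, bba/baa meet in 1. Open state 2: 1a->2.
ab: 1b undefined. 1b->0: no, b/ab meet in 0. 1b->1: no, bba/ab meet in 1. 1b->2: ok.
ac: 1c undefined. 1c->0: no, bba/cca meet in 1. 1c->1: ok.
aaa: 2a undefined. 2a->0: ok.
aab: 2b undefined. 2b->0: ok.
aac: 2c undefined. 2c->0: ok.
All examples now run through 3 states with every (state, symbol) defined. Accept strings end in {0,1}, Reject strings end in {2}; accept={0,1}.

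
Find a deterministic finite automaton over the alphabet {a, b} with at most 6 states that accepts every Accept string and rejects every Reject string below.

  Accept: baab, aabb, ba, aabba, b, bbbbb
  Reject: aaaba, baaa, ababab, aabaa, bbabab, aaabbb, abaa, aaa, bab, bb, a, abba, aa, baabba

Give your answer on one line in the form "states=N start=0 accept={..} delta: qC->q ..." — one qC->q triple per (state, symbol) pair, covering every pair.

states=5 start=0 accept={2,4} delta: 0a->1 0b->2 1a->3 1b->1 2a->4 2b->0 3a->1 3b->0 4a->0 4b->0

Grow the machine one transition at a time. Run the examples from 0; the earliest place one falls off (shortest prefix, ties alphabetical) gets sent to the lowest-numbered state that keeps every Accept/Reject pair distinguishable — a pair clashes when both reach the same state with identical unread suffix — and to a fresh state only if none does.
a: 0a undefined. 0a->0: no, aabb/bb meet in 0 with "bb" left. Open state 1: 0a->1.
b: 0b undefined. 0b->0: no, ba/a meet in 1. 0b->1: no, ba/aa meet in 1 with "a" left. Open state 2: 0b->2.
aa: 1a undefined. 1a->0: no, aabb/bb meet in 2 with "b" left. 1a->1: no, aabba/abba meet in 1 with "bba" left. 1a->2: no, ba/aaa meet in 2 with "a" left. Open state 3: 1a->3.
ab: 1b undefined. 1b->0: no, ba/abba meet in 2 with "a" left. 1b->1: ok.
ba: 2a undefined. 2a->0: no, baab/a meet in 1. 2a->1: no, ba/bab meet in 1. 2a->2: no, baab/bab meet in 2 with "b" left. 2a->3: no, ba/abba meet in 3. Open state 4: 2a->4.
bb: 2b undefined. 2b->0: ok.
aaa: 3a undefined. 3a->0: no, ba/aaaba meet in 4. 3a->1: ok.
aab: 3b undefined. 3b->0: ok.
baa: 4a undefined. 4a->0: ok.
bab: 4b undefined. 4b->0: ok.
All examples now run through 5 states with every (state, symbol) defined. Accept strings end in {2,4}, Reject strings end in {0,1,3}; accept={2,4}.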